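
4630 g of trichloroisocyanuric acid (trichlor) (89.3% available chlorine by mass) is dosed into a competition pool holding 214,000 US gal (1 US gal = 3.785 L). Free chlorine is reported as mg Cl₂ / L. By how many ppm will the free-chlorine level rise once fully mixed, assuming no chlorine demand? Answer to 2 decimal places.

Volume: 214,000 US gal × 3.785 L/gal = 809,990 L.
Available chlorine delivered: 4630 g × 0.893 = 4135 g as Cl₂.
Concentration rise: 4135 g / 809,990 L = 5.104 mg/L = 5.10 ppm.

5.10 ppm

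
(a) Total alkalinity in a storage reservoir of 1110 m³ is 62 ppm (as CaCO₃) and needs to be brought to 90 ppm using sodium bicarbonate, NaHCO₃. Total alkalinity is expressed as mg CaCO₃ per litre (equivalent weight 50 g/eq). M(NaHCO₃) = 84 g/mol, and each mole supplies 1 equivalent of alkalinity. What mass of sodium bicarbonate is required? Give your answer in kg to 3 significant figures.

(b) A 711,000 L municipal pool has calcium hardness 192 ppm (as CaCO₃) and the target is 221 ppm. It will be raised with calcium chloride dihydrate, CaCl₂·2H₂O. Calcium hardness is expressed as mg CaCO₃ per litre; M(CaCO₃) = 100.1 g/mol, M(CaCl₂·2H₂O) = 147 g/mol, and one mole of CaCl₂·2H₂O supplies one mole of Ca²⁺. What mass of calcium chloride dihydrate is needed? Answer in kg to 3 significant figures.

(a) 52.2 kg; (b) 30.3 kg

(a) Volume: 1110 m³ = 1,110,000 L.
(a) Alkalinity to add: (90 − 62) = 28 mg/L as CaCO₃ × 1,110,000 L = 31,080 g as CaCO₃.
(a) Equivalents: 31,080 g ÷ 50 g/eq = 621.6 eq.
(a) NaHCO₃ supplies 1 eq per mole → 621.6 mol.
(a) Mass: 621.6 mol × 84 g/mol = 52,210 g.

(b) Hardness to add: (221 − 192) = 29 mg/L as CaCO₃ × 711,000 L = 20,620 g as CaCO₃.
(b) Moles of Ca²⁺ (1 mol Ca²⁺ ≡ 1 mol CaCO₃): 20,620 / 100.1 g/mol = 206 mol.
(b) Mass of CaCl₂·2H₂O: 206 × 147 = 30,280 g.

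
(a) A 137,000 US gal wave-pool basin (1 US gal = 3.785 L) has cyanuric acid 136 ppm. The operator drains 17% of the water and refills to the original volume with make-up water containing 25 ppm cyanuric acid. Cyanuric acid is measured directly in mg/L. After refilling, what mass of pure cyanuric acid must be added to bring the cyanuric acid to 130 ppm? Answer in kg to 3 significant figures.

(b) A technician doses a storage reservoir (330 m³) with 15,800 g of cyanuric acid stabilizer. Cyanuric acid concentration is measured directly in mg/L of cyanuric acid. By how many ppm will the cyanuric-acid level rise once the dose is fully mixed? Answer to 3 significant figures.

(a) 6.67 kg; (b) 47.9 ppm

(a) Volume: 137,000 US gal × 3.785 L/gal = 518,545 L.
(a) After draining 17% and refilling: 136 × 0.83 + 25 × 0.17 = 117.13 ppm.
(a) Deficit to target: 130 − 117.13 = 12.87 mg/L.
(a) Mass: 12.87 mg/L × 518,545 L = 6674 g cyanuric acid.

(b) Volume: 330 m³ = 330,000 L.
(b) Rise: 15,800 g / 330,000 L × 1000 = 47.88 mg/L.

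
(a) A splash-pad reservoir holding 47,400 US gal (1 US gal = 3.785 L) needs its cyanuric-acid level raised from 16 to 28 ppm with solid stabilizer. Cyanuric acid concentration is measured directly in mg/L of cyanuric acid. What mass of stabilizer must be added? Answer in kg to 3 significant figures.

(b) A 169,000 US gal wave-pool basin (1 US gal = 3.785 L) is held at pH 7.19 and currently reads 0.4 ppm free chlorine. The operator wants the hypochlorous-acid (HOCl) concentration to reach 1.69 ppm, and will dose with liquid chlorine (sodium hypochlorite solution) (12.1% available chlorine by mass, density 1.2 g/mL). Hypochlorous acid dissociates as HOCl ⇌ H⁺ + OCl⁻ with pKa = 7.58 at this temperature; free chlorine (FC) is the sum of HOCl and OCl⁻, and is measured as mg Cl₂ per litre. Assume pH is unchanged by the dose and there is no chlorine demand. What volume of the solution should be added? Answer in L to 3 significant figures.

(a) Volume: 47,400 US gal × 3.785 L/gal = 179,409 L.
(a) CYA to add: (28 − 16) = 12 mg/L × 179,409 L = 2153 g cyanuric acid.

(b) Volume: 169,000 US gal × 3.785 L/gal = 639,665 L.
(b) [OCl⁻]/[HOCl] = 10^(pH − pKa) = 10^(7.19 − 7.58) = 0.4074; fraction as HOCl = 1/(1 + 0.4074) = 0.7105.
(b) Free chlorine required for 1.69 ppm HOCl: 1.69 / 0.7105 = 2.378 ppm.
(b) FC to add: 2.378 − 0.4 = 1.978 mg/L as Cl₂.
(b) Cl₂ equivalent: 1.978 mg/L × 639,665 L = 1266 g.
(b) Product at 12.1% available Cl: 1266 / 0.121 = 10,460 g.
(b) Volume: 10,460 g ÷ 1.2 g/mL = 8716 mL.

(a) 2.15 kg; (b) 8.72 L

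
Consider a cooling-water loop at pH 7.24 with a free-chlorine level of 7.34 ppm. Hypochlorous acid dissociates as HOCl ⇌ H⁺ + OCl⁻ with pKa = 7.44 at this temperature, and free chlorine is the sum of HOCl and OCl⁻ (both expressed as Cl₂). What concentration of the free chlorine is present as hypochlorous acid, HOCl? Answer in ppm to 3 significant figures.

4.50 ppm

[OCl⁻]/[HOCl] = 10^(pH − pKa) = 10^(7.24 − 7.44) = 10^-0.20 = 0.631.
Fraction as HOCl = 1 / (1 + 0.631) = 0.6131.
HOCl = 0.6131 × 7.34 ppm = 4.5 ppm.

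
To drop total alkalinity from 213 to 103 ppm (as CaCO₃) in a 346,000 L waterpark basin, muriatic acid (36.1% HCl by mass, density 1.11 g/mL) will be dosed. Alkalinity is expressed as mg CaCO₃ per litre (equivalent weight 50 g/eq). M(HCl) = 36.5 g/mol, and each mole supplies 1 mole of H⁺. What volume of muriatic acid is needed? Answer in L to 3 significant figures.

69.3 L

Alkalinity to neutralize: (213 − 103) = 110 mg/L as CaCO₃ × 346,000 L = 38,060 g as CaCO₃.
Equivalents of H⁺ required: 38,060 ÷ 50 g/eq = 761.2 eq = 761.2 mol HCl.
Mass of HCl: 761.2 × 36.5 = 27,780 g.
Mass of 36.1% solution: 27,780 / 0.361 = 76,960 g.
Volume: 76,960 g ÷ 1.11 g/mL = 69,340 mL.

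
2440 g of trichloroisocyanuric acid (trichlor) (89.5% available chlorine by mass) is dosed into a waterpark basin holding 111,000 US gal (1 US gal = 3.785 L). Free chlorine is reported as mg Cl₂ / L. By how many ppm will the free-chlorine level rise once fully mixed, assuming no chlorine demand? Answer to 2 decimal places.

5.20 ppm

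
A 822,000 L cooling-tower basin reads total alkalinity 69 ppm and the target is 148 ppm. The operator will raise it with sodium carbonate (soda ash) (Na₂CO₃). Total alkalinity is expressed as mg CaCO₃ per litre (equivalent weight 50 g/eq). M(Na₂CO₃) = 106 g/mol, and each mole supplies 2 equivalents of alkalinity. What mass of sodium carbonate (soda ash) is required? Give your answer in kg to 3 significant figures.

Alkalinity to add: (148 − 69) = 79 mg/L as CaCO₃ × 822,000 L = 64,940 g as CaCO₃.
Equivalents: 64,940 g ÷ 50 g/eq = 1299 eq.
Each mole of Na₂CO₃ supplies 2 eq, so 1299 / 2 = 649.4 mol.
Mass: 649.4 mol × 106 g/mol = 68,830 g.

68.8 kg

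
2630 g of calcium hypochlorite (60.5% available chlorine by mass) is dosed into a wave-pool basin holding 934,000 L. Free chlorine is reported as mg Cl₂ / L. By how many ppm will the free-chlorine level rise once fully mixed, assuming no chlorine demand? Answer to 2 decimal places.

Available chlorine delivered: 2630 g × 0.605 = 1591 g as Cl₂.
Concentration rise: 1591 g / 934,000 L = 1.704 mg/L = 1.70 ppm.

1.70 ppm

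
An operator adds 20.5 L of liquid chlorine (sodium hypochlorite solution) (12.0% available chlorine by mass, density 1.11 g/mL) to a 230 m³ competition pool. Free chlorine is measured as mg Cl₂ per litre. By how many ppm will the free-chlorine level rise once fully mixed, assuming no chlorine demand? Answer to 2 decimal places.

11.87 ppm

Volume: 230 m³ = 230,000 L.
Mass of solution: 20.5 L × 1000 mL/L × 1.11 g/mL = 22,760 g.
Available chlorine delivered: 22,760 g × 0.12 = 2731 g as Cl₂.
Concentration rise: 2731 g / 230,000 L = 11.87 mg/L = 11.87 ppm.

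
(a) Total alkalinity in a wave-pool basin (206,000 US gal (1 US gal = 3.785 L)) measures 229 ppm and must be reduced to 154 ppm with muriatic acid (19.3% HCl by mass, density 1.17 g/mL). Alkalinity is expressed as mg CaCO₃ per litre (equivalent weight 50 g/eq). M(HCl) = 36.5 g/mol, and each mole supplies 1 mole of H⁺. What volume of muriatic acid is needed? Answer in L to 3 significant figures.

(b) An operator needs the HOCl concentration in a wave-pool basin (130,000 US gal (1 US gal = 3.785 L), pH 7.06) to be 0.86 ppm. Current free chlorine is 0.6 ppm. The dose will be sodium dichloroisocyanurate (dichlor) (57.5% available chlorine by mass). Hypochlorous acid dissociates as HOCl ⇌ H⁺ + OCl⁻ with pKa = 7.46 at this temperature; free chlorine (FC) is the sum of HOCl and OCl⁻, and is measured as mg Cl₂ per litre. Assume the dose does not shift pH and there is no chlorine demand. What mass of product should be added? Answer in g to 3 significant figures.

(a) Volume: 206,000 US gal × 3.785 L/gal = 779,710 L.
(a) Alkalinity to neutralize: (229 − 154) = 75 mg/L as CaCO₃ × 779,710 L = 58,480 g as CaCO₃.
(a) Equivalents of H⁺ required: 58,480 ÷ 50 g/eq = 1170 eq = 1170 mol HCl.
(a) Mass of HCl: 1170 × 36.5 = 42,690 g.
(a) Mass of 19.3% solution: 42,690 / 0.193 = 221,200 g.
(a) Volume: 221,200 g ÷ 1.17 g/mL = 189,000 mL.

(b) Volume: 130,000 US gal × 3.785 L/gal = 492,050 L.
(b) [OCl⁻]/[HOCl] = 10^(pH − pKa) = 10^(7.06 − 7.46) = 0.3981; fraction as HOCl = 1/(1 + 0.3981) = 0.7153.
(b) Free chlorine required for 0.86 ppm HOCl: 0.86 / 0.7153 = 1.202 ppm.
(b) FC to add: 1.202 − 0.6 = 0.6024 mg/L as Cl₂.
(b) Cl₂ equivalent: 0.6024 mg/L × 492,050 L = 296.4 g.
(b) Product at 57.5% available Cl: 296.4 / 0.575 = 515.5 g.

(a) 189 L; (b) 515 g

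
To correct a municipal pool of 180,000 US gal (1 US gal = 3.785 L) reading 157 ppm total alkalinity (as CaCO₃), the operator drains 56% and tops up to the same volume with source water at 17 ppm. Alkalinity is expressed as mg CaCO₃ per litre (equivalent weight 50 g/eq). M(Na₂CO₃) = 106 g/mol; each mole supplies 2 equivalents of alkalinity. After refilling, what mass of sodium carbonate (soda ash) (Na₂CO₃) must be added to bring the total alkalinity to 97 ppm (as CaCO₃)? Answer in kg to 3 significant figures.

13.3 kg

Volume: 180,000 US gal × 3.785 L/gal = 681,300 L.
After draining 56% and refilling: 157 × 0.44 + 17 × 0.56 = 78.6 ppm.
Deficit to target: 97 − 78.6 = 18.4 mg/L.
As CaCO₃: 18.4 mg/L × 681,300 L = 12,540 g; ÷ 50 g/eq ÷ 2 = 125.4 mol Na₂CO₃.
Mass: 125.4 × 106 = 13,290 g.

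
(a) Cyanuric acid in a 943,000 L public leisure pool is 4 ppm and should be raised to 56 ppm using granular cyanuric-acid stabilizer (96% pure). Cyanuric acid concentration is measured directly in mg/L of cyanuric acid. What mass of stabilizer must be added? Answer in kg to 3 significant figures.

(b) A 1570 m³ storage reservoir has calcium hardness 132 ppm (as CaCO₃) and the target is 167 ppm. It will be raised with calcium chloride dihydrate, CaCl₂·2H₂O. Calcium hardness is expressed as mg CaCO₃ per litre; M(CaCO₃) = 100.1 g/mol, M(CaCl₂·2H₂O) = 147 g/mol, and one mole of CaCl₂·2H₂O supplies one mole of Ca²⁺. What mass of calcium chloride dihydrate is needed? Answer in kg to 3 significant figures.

(a) 51.1 kg; (b) 80.7 kg

(a) CYA to add: (56 − 4) = 52 mg/L × 943,000 L = 49,040 g cyanuric acid.
(a) At 96% purity: 49,040 / 0.96 = 51,080 g product.

(b) Volume: 1570 m³ = 1,570,000 L.
(b) Hardness to add: (167 − 132) = 35 mg/L as CaCO₃ × 1,570,000 L = 54,950 g as CaCO₃.
(b) Moles of Ca²⁺ (1 mol Ca²⁺ ≡ 1 mol CaCO₃): 54,950 / 100.1 g/mol = 549 mol.
(b) Mass of CaCl₂·2H₂O: 549 × 147 = 80,700 g.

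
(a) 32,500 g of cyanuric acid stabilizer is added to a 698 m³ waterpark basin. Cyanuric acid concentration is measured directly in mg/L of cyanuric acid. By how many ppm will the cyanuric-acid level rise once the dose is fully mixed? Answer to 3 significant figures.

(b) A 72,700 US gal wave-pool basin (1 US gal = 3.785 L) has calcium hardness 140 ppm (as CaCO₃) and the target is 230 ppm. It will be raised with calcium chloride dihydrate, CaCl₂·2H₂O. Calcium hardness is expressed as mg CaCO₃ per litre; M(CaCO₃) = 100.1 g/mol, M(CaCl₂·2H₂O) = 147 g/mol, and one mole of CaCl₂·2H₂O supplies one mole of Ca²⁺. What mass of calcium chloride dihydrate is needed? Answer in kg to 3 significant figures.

(a) 46.6 ppm; (b) 36.4 kg

(a) Volume: 698 m³ = 698,000 L.
(a) Rise: 32,500 g / 698,000 L × 1000 = 46.56 mg/L.

(b) Volume: 72,700 US gal × 3.785 L/gal = 275,170 L.
(b) Hardness to add: (230 − 140) = 90 mg/L as CaCO₃ × 275,170 L = 24,770 g as CaCO₃.
(b) Moles of Ca²⁺ (1 mol Ca²⁺ ≡ 1 mol CaCO₃): 24,770 / 100.1 g/mol = 247.4 mol.
(b) Mass of CaCl₂·2H₂O: 247.4 × 147 = 36,370 g.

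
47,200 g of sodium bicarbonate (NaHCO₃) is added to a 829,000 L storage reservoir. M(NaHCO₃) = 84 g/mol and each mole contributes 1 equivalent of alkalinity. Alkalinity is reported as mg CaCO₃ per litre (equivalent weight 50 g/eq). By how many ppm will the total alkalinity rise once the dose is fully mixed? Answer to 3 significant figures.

Moles of NaHCO₃: 47,200 g ÷ 84 g/mol = 561.9 mol → 561.9 eq of alkalinity.
As CaCO₃: 561.9 eq × 50 g/eq = 28,100 g.
Rise: 28,100 g / 829,000 L × 1000 = 33.89 mg/L.

33.9 ppm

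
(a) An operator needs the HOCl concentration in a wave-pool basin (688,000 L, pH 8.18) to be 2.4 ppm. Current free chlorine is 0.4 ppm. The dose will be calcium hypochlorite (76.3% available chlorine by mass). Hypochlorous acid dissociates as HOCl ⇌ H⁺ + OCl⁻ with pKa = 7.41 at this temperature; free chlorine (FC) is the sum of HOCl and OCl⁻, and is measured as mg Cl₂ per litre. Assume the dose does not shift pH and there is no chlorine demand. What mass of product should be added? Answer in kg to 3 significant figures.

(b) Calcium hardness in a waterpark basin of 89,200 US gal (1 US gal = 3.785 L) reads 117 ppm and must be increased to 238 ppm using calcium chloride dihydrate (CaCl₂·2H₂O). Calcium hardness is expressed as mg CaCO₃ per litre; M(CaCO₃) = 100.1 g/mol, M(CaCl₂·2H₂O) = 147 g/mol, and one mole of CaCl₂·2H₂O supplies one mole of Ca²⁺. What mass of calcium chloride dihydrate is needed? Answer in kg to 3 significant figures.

(a) 14.5 kg; (b) 60.0 kg

(a) [OCl⁻]/[HOCl] = 10^(pH − pKa) = 10^(8.18 − 7.41) = 5.888; fraction as HOCl = 1/(1 + 5.888) = 0.1452.
(a) Free chlorine required for 2.4 ppm HOCl: 2.4 / 0.1452 = 16.53 ppm.
(a) FC to add: 16.53 − 0.4 = 16.13 mg/L as Cl₂.
(a) Cl₂ equivalent: 16.13 mg/L × 688,000 L = 11,100 g.
(a) Product at 76.3% available Cl: 11,100 / 0.763 = 14,550 g.

(b) Volume: 89,200 US gal × 3.785 L/gal = 337,622 L.
(b) Hardness to add: (238 − 117) = 121 mg/L as CaCO₃ × 337,622 L = 40,850 g as CaCO₃.
(b) Moles of Ca²⁺ (1 mol Ca²⁺ ≡ 1 mol CaCO₃): 40,850 / 100.1 g/mol = 408.1 mol.
(b) Mass of CaCl₂·2H₂O: 408.1 × 147 = 59,990 g.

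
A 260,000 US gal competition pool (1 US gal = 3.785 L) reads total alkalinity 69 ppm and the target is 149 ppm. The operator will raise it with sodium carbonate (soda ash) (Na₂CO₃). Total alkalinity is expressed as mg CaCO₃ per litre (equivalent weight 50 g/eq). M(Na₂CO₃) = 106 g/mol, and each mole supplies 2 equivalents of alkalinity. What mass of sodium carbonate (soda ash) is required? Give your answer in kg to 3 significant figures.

Volume: 260,000 US gal × 3.785 L/gal = 984,100 L.
Alkalinity to add: (149 − 69) = 80 mg/L as CaCO₃ × 984,100 L = 78,730 g as CaCO₃.
Equivalents: 78,730 g ÷ 50 g/eq = 1575 eq.
Each mole of Na₂CO₃ supplies 2 eq, so 1575 / 2 = 787.3 mol.
Mass: 787.3 mol × 106 g/mol = 83,450 g.

83.5 kg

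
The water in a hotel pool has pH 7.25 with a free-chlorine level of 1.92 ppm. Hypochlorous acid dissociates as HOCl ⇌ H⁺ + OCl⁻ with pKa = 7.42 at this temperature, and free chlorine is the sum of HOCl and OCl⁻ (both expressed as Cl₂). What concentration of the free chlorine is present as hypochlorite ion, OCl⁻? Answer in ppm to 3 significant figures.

0.774 ppm

[OCl⁻]/[HOCl] = 10^(pH − pKa) = 10^(7.25 − 7.42) = 10^-0.17 = 0.6761.
Fraction as HOCl = 1 / (1 + 0.6761) = 0.5966.
OCl⁻ = (1 − 0.5966) × 1.92 ppm = 0.7745 ppm.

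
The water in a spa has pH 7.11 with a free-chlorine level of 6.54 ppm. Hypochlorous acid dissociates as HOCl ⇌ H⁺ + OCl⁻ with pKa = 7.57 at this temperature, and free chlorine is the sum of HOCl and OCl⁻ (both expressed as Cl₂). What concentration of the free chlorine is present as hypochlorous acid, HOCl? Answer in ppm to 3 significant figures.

4.86 ppm

[OCl⁻]/[HOCl] = 10^(pH − pKa) = 10^(7.11 − 7.57) = 10^-0.46 = 0.3467.
Fraction as HOCl = 1 / (1 + 0.3467) = 0.7425.
HOCl = 0.7425 × 6.54 ppm = 4.856 ppm.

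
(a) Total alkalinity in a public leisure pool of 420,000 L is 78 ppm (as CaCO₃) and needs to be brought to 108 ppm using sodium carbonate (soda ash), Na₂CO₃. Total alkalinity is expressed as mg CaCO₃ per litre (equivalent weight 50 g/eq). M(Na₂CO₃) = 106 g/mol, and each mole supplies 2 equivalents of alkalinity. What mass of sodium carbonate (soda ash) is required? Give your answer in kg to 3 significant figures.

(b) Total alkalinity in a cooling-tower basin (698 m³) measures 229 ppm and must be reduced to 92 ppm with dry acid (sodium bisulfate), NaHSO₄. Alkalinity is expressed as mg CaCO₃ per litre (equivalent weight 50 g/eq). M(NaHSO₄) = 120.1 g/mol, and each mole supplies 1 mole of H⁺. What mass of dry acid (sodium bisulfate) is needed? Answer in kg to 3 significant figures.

(a) 13.4 kg; (b) 230 kg

(a) Alkalinity to add: (108 − 78) = 30 mg/L as CaCO₃ × 420,000 L = 12,600 g as CaCO₃.
(a) Equivalents: 12,600 g ÷ 50 g/eq = 252 eq.
(a) Each mole of Na₂CO₃ supplies 2 eq, so 252 / 2 = 126 mol.
(a) Mass: 126 mol × 106 g/mol = 13,360 g.

(b) Volume: 698 m³ = 698,000 L.
(b) Alkalinity to neutralize: (229 − 92) = 137 mg/L as CaCO₃ × 698,000 L = 95,630 g as CaCO₃.
(b) Equivalents of H⁺ required: 95,630 ÷ 50 g/eq = 1913 eq = 1913 mol NaHSO₄.
(b) Mass of NaHSO₄: 1913 × 120.1 = 229,700 g.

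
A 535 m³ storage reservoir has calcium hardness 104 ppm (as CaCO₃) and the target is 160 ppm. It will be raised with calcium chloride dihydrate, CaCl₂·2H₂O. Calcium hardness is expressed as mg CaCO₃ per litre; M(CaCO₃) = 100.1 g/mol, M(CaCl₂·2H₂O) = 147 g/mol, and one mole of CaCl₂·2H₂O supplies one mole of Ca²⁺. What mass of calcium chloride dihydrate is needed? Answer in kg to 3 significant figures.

Volume: 535 m³ = 535,000 L.
Hardness to add: (160 − 104) = 56 mg/L as CaCO₃ × 535,000 L = 29,960 g as CaCO₃.
Moles of Ca²⁺ (1 mol Ca²⁺ ≡ 1 mol CaCO₃): 29,960 / 100.1 g/mol = 299.3 mol.
Mass of CaCl₂·2H₂O: 299.3 × 147 = 44,000 g.

44.0 kg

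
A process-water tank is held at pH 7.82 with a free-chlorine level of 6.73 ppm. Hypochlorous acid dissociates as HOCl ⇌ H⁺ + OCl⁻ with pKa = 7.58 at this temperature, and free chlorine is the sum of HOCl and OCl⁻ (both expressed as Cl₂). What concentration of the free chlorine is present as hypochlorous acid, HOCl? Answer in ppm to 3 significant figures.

[OCl⁻]/[HOCl] = 10^(pH − pKa) = 10^(7.82 − 7.58) = 10^0.24 = 1.738.
Fraction as HOCl = 1 / (1 + 1.738) = 0.3653.
HOCl = 0.3653 × 6.73 ppm = 2.458 ppm.

2.46 ppm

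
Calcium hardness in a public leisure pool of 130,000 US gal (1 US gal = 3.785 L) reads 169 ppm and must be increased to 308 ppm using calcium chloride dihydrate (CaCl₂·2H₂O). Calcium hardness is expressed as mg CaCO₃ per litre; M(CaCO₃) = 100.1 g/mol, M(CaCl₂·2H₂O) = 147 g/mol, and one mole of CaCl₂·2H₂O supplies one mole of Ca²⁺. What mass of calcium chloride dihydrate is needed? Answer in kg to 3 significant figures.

Volume: 130,000 US gal × 3.785 L/gal = 492,050 L.
Hardness to add: (308 − 169) = 139 mg/L as CaCO₃ × 492,050 L = 68,390 g as CaCO₃.
Moles of Ca²⁺ (1 mol Ca²⁺ ≡ 1 mol CaCO₃): 68,390 / 100.1 g/mol = 683.3 mol.
Mass of CaCl₂·2H₂O: 683.3 × 147 = 100,400 g.

100 kg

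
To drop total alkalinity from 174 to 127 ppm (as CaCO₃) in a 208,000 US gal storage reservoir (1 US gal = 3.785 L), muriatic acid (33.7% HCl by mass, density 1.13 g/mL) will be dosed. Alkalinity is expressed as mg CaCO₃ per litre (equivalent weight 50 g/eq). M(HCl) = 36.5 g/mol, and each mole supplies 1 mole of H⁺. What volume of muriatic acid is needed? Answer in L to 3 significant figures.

Volume: 208,000 US gal × 3.785 L/gal = 787,280 L.
Alkalinity to neutralize: (174 − 127) = 47 mg/L as CaCO₃ × 787,280 L = 37,000 g as CaCO₃.
Equivalents of H⁺ required: 37,000 ÷ 50 g/eq = 740 eq = 740 mol HCl.
Mass of HCl: 740 × 36.5 = 27,010 g.
Mass of 33.7% solution: 27,010 / 0.337 = 80,150 g.
Volume: 80,150 g ÷ 1.13 g/mL = 70,930 mL.

70.9 L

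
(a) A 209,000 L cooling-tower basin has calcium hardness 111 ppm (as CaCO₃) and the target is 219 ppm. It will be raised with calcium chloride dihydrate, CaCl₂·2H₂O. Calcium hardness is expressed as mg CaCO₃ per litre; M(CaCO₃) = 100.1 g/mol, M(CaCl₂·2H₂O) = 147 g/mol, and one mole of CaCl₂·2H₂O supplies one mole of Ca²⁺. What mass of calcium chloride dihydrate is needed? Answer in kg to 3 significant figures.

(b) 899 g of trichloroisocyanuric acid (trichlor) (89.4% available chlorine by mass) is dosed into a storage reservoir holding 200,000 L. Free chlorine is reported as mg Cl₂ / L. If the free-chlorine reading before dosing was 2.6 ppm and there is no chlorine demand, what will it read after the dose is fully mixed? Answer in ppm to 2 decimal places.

(a) 33.1 kg; (b) 6.62 ppm

(a) Hardness to add: (219 − 111) = 108 mg/L as CaCO₃ × 209,000 L = 22,570 g as CaCO₃.
(a) Moles of Ca²⁺ (1 mol Ca²⁺ ≡ 1 mol CaCO₃): 22,570 / 100.1 g/mol = 225.5 mol.
(a) Mass of CaCl₂·2H₂O: 225.5 × 147 = 33,150 g.

(b) Available chlorine delivered: 899 g × 0.894 = 803.7 g as Cl₂.
(b) Concentration rise: 803.7 g / 200,000 L = 4.019 mg/L = 4.02 ppm.
(b) Final FC: 2.6 + 4.02 = 6.62 ppm.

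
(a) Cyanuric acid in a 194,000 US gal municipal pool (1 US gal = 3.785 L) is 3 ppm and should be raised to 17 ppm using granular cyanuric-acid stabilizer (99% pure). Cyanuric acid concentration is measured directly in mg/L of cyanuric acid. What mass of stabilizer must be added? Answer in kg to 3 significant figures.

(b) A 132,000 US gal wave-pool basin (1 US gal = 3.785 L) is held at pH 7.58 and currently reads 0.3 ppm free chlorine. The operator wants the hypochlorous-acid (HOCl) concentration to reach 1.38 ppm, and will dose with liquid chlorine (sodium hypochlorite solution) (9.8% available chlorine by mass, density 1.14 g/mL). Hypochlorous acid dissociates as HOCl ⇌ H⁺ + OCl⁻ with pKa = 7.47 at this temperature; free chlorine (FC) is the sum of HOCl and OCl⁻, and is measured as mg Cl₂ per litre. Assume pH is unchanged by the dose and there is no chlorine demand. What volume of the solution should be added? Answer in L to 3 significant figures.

(a) Volume: 194,000 US gal × 3.785 L/gal = 734,290 L.
(a) CYA to add: (17 − 3) = 14 mg/L × 734,290 L = 10,280 g cyanuric acid.
(a) At 99% purity: 10,280 / 0.99 = 10,380 g product.

(b) Volume: 132,000 US gal × 3.785 L/gal = 499,620 L.
(b) [OCl⁻]/[HOCl] = 10^(pH − pKa) = 10^(7.58 − 7.47) = 1.288; fraction as HOCl = 1/(1 + 1.288) = 0.437.
(b) Free chlorine required for 1.38 ppm HOCl: 1.38 / 0.437 = 3.158 ppm.
(b) FC to add: 3.158 − 0.3 = 2.858 mg/L as Cl₂.
(b) Cl₂ equivalent: 2.858 mg/L × 499,620 L = 1428 g.
(b) Product at 9.8% available Cl: 1428 / 0.098 = 14,570 g.
(b) Volume: 14,570 g ÷ 1.14 g/mL = 12,780 mL.

(a) 10.4 kg; (b) 12.8 L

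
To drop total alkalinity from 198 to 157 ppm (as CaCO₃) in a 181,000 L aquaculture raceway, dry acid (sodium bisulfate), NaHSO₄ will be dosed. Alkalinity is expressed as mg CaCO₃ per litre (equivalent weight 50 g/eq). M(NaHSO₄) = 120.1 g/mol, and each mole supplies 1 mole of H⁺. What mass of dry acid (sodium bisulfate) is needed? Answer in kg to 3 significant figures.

17.8 kg

Alkalinity to neutralize: (198 − 157) = 41 mg/L as CaCO₃ × 181,000 L = 7421 g as CaCO₃.
Equivalents of H⁺ required: 7421 ÷ 50 g/eq = 148.4 eq = 148.4 mol NaHSO₄.
Mass of NaHSO₄: 148.4 × 120.1 = 17,830 g.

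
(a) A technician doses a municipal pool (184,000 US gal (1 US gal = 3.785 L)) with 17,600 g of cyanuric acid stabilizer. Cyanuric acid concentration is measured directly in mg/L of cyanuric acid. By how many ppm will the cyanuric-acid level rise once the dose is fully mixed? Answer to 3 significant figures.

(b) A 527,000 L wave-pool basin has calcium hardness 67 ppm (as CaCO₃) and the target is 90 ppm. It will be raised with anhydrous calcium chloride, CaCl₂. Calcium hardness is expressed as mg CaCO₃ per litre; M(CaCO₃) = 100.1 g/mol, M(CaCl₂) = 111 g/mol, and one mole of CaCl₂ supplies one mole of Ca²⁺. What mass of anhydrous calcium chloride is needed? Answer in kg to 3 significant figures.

(a) 25.3 ppm; (b) 13.4 kg

(a) Volume: 184,000 US gal × 3.785 L/gal = 696,440 L.
(a) Rise: 17,600 g / 696,440 L × 1000 = 25.27 mg/L.

(b) Hardness to add: (90 − 67) = 23 mg/L as CaCO₃ × 527,000 L = 12,120 g as CaCO₃.
(b) Moles of Ca²⁺ (1 mol Ca²⁺ ≡ 1 mol CaCO₃): 12,120 / 100.1 g/mol = 121.1 mol.
(b) Mass of CaCl₂: 121.1 × 111 = 13,440 g.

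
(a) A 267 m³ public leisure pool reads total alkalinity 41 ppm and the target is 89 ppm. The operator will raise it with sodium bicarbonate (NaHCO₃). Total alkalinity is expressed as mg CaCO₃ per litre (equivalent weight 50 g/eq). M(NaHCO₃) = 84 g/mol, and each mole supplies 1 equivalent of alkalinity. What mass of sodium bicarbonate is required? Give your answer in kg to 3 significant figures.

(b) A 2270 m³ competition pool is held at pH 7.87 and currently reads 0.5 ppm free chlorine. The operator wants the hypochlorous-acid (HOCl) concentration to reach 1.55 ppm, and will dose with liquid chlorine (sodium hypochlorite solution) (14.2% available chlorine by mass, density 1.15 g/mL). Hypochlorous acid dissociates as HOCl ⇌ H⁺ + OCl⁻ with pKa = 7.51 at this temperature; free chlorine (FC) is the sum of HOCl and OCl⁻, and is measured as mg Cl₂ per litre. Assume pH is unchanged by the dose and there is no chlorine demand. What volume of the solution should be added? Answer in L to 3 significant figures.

(a) 21.5 kg; (b) 64.0 L

(a) Volume: 267 m³ = 267,000 L.
(a) Alkalinity to add: (89 − 41) = 48 mg/L as CaCO₃ × 267,000 L = 12,820 g as CaCO₃.
(a) Equivalents: 12,820 g ÷ 50 g/eq = 256.3 eq.
(a) NaHCO₃ supplies 1 eq per mole → 256.3 mol.
(a) Mass: 256.3 mol × 84 g/mol = 21,530 g.

(b) Volume: 2270 m³ = 2,270,000 L.
(b) [OCl⁻]/[HOCl] = 10^(pH − pKa) = 10^(7.87 − 7.51) = 2.291; fraction as HOCl = 1/(1 + 2.291) = 0.3039.
(b) Free chlorine required for 1.55 ppm HOCl: 1.55 / 0.3039 = 5.101 ppm.
(b) FC to add: 5.101 − 0.5 = 4.601 mg/L as Cl₂.
(b) Cl₂ equivalent: 4.601 mg/L × 2,270,000 L = 10,440 g.
(b) Product at 14.2% available Cl: 10,440 / 0.142 = 73,550 g.
(b) Volume: 73,550 g ÷ 1.15 g/mL = 63,960 mL.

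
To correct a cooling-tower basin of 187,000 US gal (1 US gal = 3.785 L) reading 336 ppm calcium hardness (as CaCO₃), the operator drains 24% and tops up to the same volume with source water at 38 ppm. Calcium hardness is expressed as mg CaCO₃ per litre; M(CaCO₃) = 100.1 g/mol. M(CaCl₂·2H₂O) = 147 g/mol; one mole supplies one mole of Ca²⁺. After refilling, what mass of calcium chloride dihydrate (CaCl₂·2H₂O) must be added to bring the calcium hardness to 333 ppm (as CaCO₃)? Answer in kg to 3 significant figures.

Volume: 187,000 US gal × 3.785 L/gal = 707,795 L.
After draining 24% and refilling: 336 × 0.76 + 38 × 0.24 = 264.48 ppm.
Deficit to target: 333 − 264.48 = 68.52 mg/L.
As CaCO₃: 68.52 mg/L × 707,795 L = 48,500 g; ÷ 100.1 = 484.5 mol Ca²⁺.
Mass: 484.5 × 147 = 71,220 g.

71.2 kg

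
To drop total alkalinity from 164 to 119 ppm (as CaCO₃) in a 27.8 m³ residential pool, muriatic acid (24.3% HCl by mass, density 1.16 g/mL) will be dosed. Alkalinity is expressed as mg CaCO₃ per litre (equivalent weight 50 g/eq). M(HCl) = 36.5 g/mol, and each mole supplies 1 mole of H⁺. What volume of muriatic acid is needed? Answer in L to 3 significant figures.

Volume: 27.8 m³ = 27,800 L.
Alkalinity to neutralize: (164 − 119) = 45 mg/L as CaCO₃ × 27,800 L = 1251 g as CaCO₃.
Equivalents of H⁺ required: 1251 ÷ 50 g/eq = 25.02 eq = 25.02 mol HCl.
Mass of HCl: 25.02 × 36.5 = 913.2 g.
Mass of 24.3% solution: 913.2 / 0.243 = 3758 g.
Volume: 3758 g ÷ 1.16 g/mL = 3240 mL.

3.24 L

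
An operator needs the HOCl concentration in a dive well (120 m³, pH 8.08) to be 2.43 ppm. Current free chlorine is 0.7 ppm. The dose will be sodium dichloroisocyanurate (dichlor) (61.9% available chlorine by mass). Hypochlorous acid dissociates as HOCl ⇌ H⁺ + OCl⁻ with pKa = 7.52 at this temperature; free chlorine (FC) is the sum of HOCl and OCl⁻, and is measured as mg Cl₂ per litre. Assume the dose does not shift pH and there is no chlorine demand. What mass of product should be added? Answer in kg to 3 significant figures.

2.05 kg

Volume: 120 m³ = 120,000 L.
[OCl⁻]/[HOCl] = 10^(pH − pKa) = 10^(8.08 − 7.52) = 3.631; fraction as HOCl = 1/(1 + 3.631) = 0.2159.
Free chlorine required for 2.43 ppm HOCl: 2.43 / 0.2159 = 11.25 ppm.
FC to add: 11.25 − 0.7 = 10.55 mg/L as Cl₂.
Cl₂ equivalent: 10.55 mg/L × 120,000 L = 1266 g.
Product at 61.9% available Cl: 1266 / 0.619 = 2046 g.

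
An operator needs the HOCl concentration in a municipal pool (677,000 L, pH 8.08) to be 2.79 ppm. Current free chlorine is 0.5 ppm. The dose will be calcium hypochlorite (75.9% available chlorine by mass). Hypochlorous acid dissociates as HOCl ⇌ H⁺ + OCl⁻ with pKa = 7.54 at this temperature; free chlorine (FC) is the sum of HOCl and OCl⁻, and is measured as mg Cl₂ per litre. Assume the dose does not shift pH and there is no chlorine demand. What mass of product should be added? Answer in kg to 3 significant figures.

10.7 kg

[OCl⁻]/[HOCl] = 10^(pH − pKa) = 10^(8.08 − 7.54) = 3.467; fraction as HOCl = 1/(1 + 3.467) = 0.2238.
Free chlorine required for 2.79 ppm HOCl: 2.79 / 0.2238 = 12.46 ppm.
FC to add: 12.46 − 0.5 = 11.96 mg/L as Cl₂.
Cl₂ equivalent: 11.96 mg/L × 677,000 L = 8100 g.
Product at 75.9% available Cl: 8100 / 0.759 = 10,670 g.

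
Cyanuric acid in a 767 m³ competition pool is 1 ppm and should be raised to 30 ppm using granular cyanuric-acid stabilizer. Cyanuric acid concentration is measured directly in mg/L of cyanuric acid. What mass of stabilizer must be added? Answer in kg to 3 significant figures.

22.2 kg

Volume: 767 m³ = 767,000 L.
CYA to add: (30 − 1) = 29 mg/L × 767,000 L = 22,240 g cyanuric acid.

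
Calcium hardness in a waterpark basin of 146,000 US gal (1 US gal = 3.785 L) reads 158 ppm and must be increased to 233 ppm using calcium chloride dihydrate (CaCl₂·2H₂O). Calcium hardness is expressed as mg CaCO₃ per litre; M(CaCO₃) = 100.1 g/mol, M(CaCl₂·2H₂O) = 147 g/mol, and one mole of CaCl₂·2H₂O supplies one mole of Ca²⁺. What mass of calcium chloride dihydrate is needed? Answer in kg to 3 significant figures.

Volume: 146,000 US gal × 3.785 L/gal = 552,610 L.
Hardness to add: (233 − 158) = 75 mg/L as CaCO₃ × 552,610 L = 41,450 g as CaCO₃.
Moles of Ca²⁺ (1 mol Ca²⁺ ≡ 1 mol CaCO₃): 41,450 / 100.1 g/mol = 414 mol.
Mass of CaCl₂·2H₂O: 414 × 147 = 60,860 g.

60.9 kg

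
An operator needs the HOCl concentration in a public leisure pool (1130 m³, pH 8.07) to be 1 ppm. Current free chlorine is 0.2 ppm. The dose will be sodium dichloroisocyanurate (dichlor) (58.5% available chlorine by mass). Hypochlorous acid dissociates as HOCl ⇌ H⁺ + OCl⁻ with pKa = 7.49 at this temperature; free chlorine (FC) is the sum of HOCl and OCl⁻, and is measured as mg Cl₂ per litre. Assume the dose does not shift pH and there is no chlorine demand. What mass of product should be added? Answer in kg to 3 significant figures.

8.89 kg

Volume: 1130 m³ = 1,130,000 L.
[OCl⁻]/[HOCl] = 10^(pH − pKa) = 10^(8.07 − 7.49) = 3.802; fraction as HOCl = 1/(1 + 3.802) = 0.2083.
Free chlorine required for 1 ppm HOCl: 1 / 0.2083 = 4.802 ppm.
FC to add: 4.802 − 0.2 = 4.602 mg/L as Cl₂.
Cl₂ equivalent: 4.602 mg/L × 1,130,000 L = 5200 g.
Product at 58.5% available Cl: 5200 / 0.585 = 8889 g.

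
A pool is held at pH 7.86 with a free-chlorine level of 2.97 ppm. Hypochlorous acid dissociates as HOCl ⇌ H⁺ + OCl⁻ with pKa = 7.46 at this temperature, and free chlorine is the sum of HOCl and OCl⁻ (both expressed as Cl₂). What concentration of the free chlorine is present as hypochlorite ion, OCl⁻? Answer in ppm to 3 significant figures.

2.12 ppm

[OCl⁻]/[HOCl] = 10^(pH − pKa) = 10^(7.86 − 7.46) = 10^0.40 = 2.512.
Fraction as HOCl = 1 / (1 + 2.512) = 0.2847.
OCl⁻ = (1 − 0.2847) × 2.97 ppm = 2.124 ppm.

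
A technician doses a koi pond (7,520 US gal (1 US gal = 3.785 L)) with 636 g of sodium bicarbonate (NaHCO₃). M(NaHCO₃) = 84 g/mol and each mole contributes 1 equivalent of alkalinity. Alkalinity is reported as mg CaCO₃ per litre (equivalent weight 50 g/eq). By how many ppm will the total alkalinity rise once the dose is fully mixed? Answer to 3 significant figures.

Volume: 7,520 US gal × 3.785 L/gal = 28,463 L.
Moles of NaHCO₃: 636 g ÷ 84 g/mol = 7.571 mol → 7.571 eq of alkalinity.
As CaCO₃: 7.571 eq × 50 g/eq = 378.6 g.
Rise: 378.6 g / 28,463 L × 1000 = 13.3 mg/L.

13.3 ppm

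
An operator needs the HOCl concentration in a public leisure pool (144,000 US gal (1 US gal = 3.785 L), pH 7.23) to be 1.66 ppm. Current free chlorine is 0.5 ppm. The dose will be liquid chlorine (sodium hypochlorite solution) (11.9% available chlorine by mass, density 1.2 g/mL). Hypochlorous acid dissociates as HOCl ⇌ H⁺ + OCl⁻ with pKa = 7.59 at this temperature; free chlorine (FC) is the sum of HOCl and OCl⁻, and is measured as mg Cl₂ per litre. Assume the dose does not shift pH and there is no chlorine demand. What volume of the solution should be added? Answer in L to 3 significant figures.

7.19 L

Volume: 144,000 US gal × 3.785 L/gal = 545,040 L.
[OCl⁻]/[HOCl] = 10^(pH − pKa) = 10^(7.23 − 7.59) = 0.4365; fraction as HOCl = 1/(1 + 0.4365) = 0.6961.
Free chlorine required for 1.66 ppm HOCl: 1.66 / 0.6961 = 2.385 ppm.
FC to add: 2.385 − 0.5 = 1.885 mg/L as Cl₂.
Cl₂ equivalent: 1.885 mg/L × 545,040 L = 1027 g.
Product at 11.9% available Cl: 1027 / 0.119 = 8632 g.
Volume: 8632 g ÷ 1.2 g/mL = 7193 mL.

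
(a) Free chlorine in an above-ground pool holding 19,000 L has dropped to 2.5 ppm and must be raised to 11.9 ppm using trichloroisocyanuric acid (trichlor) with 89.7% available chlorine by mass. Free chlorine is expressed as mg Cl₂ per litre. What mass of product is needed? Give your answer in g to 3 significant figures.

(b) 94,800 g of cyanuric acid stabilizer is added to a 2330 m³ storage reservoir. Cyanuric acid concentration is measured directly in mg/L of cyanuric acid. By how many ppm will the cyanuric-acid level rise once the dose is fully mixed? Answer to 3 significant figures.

(a) 199 g; (b) 40.7 ppm

(a) Chlorine deficit: 11.9 − 2.5 = 9.4 ppm = 9.4 mg/L as Cl₂.
(a) Cl₂ equivalent needed: 9.4 mg/L × 19,000 L = 178,600 mg = 178.6 g.
(a) Product at 89.7% available chlorine: 178.6 / 0.897 = 199.1 g.

(b) Volume: 2330 m³ = 2,330,000 L.
(b) Rise: 94,800 g / 2,330,000 L × 1000 = 40.69 mg/L.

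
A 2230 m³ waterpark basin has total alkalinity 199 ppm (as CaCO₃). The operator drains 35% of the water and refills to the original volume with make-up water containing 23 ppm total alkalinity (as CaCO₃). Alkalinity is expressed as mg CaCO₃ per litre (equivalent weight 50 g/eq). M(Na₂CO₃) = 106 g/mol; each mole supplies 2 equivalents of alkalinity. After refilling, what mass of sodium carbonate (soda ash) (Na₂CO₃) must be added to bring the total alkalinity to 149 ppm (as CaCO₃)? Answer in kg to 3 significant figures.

27.4 kg

Volume: 2230 m³ = 2,230,000 L.
After draining 35% and refilling: 199 × 0.65 + 23 × 0.35 = 137.4 ppm.
Deficit to target: 149 − 137.4 = 11.6 mg/L.
As CaCO₃: 11.6 mg/L × 2,230,000 L = 25,870 g; ÷ 50 g/eq ÷ 2 = 258.7 mol Na₂CO₃.
Mass: 258.7 × 106 = 27,420 g.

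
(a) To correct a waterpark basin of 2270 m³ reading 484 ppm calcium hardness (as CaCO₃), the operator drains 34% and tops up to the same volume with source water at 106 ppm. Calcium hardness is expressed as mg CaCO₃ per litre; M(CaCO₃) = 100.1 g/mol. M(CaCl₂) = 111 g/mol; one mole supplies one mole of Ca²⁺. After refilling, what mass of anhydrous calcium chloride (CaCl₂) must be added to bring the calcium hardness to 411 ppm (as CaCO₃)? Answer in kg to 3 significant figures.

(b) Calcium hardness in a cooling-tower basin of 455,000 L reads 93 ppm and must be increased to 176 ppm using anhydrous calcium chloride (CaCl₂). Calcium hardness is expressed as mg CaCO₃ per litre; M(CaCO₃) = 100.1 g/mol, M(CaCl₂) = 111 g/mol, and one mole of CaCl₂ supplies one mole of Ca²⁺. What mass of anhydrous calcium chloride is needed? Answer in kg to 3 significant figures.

(a) 140 kg; (b) 41.9 kg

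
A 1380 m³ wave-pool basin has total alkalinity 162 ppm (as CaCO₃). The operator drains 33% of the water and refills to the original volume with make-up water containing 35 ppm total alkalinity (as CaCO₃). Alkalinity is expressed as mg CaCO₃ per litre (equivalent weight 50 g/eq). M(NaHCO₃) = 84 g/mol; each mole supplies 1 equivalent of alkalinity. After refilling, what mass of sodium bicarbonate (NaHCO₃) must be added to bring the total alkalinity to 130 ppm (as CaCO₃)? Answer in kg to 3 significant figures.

Volume: 1380 m³ = 1,380,000 L.
After draining 33% and refilling: 162 × 0.67 + 35 × 0.33 = 120.09 ppm.
Deficit to target: 130 − 120.09 = 9.91 mg/L.
As CaCO₃: 9.91 mg/L × 1,380,000 L = 13,680 g; ÷ 50 g/eq ÷ 1 = 273.5 mol NaHCO₃.
Mass: 273.5 × 84 = 22,980 g.

23.0 kg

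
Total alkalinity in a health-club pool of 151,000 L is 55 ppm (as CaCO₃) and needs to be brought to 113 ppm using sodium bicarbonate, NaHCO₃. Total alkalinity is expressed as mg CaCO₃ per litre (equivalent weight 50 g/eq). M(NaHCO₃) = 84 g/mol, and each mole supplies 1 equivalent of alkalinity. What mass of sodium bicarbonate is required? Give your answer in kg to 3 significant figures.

Alkalinity to add: (113 − 55) = 58 mg/L as CaCO₃ × 151,000 L = 8758 g as CaCO₃.
Equivalents: 8758 g ÷ 50 g/eq = 175.2 eq.
NaHCO₃ supplies 1 eq per mole → 175.2 mol.
Mass: 175.2 mol × 84 g/mol = 14,710 g.

14.7 kg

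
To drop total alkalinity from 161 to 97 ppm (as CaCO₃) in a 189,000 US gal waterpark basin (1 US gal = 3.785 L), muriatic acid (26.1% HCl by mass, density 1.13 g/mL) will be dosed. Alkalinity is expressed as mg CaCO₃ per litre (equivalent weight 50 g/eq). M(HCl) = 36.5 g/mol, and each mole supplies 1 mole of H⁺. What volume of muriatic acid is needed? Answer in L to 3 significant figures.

Volume: 189,000 US gal × 3.785 L/gal = 715,365 L.
Alkalinity to neutralize: (161 − 97) = 64 mg/L as CaCO₃ × 715,365 L = 45,780 g as CaCO₃.
Equivalents of H⁺ required: 45,780 ÷ 50 g/eq = 915.7 eq = 915.7 mol HCl.
Mass of HCl: 915.7 × 36.5 = 33,420 g.
Mass of 26.1% solution: 33,420 / 0.261 = 128,100 g.
Volume: 128,100 g ÷ 1.13 g/mL = 113,300 mL.

113 L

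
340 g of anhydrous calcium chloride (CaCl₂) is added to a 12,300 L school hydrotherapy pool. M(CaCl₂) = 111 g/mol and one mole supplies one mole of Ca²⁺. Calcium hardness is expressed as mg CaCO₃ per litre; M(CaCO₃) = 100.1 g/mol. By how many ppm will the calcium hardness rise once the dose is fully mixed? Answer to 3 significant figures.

24.9 ppm

Moles of Ca²⁺: 340 g ÷ 111 g/mol = 3.063 mol.
As CaCO₃: 3.063 mol × 100.1 g/mol = 306.6 g.
Rise: 306.6 g / 12,300 L × 1000 = 24.93 mg/L.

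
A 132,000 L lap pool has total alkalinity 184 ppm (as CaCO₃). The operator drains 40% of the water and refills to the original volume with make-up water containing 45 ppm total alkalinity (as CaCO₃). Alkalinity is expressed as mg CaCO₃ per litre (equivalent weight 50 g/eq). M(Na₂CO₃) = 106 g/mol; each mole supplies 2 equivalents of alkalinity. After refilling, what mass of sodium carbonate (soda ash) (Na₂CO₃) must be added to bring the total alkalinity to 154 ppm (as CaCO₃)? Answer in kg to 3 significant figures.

3.58 kg

After draining 40% and refilling: 184 × 0.60 + 45 × 0.40 = 128.4 ppm.
Deficit to target: 154 − 128.4 = 25.6 mg/L.
As CaCO₃: 25.6 mg/L × 132,000 L = 3379 g; ÷ 50 g/eq ÷ 2 = 33.79 mol Na₂CO₃.
Mass: 33.79 × 106 = 3582 g.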